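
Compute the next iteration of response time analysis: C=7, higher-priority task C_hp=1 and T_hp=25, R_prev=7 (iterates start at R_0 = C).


R_next = C + ceil(R_prev / T_hp) * C_hp
ceil(7 / 25) = ceil(0.28) = 1
Interference = 1 * 1 = 1
R_next = 7 + 1 = 8

8


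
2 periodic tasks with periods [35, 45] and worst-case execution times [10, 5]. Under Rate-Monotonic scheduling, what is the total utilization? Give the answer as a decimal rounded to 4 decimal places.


Compute individual utilizations (exact fractions):
  Task 1: C/T = 10/35 = 2/7 (approx. 0.2857)
  Task 2: C/T = 5/45 = 1/9 (approx. 0.1111)
Total utilization U = 2/7 + 1/9 = 25/63
Rounded to 4 decimal places: U = 0.3968
RM (Liu & Layland) bound for 2 tasks = 0.828427; compare with U = 25/63 (approx. 0.396825)
U <= bound, so schedulable by RM sufficient condition.

0.3968


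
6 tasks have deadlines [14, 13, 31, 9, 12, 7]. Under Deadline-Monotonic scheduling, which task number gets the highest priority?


Sort tasks by relative deadline (ascending):
  Task 6: deadline = 7
  Task 4: deadline = 9
  Task 5: deadline = 12
  Task 2: deadline = 13
  Task 1: deadline = 14
  Task 3: deadline = 31
Priority order (highest first): [6, 4, 5, 2, 1, 3]
Highest priority task = 6

6


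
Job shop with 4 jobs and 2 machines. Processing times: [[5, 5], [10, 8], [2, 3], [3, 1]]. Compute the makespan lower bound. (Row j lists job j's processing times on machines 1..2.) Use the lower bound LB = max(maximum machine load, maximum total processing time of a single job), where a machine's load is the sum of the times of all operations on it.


Machine loads:
  Machine 1: 5 + 10 + 2 + 3 = 20
  Machine 2: 5 + 8 + 3 + 1 = 17
Max machine load = 20
Job totals:
  Job 1: 10
  Job 2: 18
  Job 3: 5
  Job 4: 4
Max job total = 18
Lower bound = max(20, 18) = 20

20


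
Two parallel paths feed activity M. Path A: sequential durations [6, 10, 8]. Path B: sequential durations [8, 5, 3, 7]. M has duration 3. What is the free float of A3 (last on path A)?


ES(A3) = sum of predecessors on chain A = 16
EF(A3) = ES + duration = 16 + 8 = 24
Successor of A3 is M. ES(M) = max(sum(A), sum(B)) = max(24, 23) = 24
Free float = ES(successor) - EF(current) = 24 - 24 = 0

0


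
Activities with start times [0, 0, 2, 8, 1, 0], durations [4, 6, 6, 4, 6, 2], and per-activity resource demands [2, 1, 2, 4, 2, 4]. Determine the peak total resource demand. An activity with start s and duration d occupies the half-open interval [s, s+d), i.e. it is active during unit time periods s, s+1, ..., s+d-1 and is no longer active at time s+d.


Each activity i is active on [start_i, start_i + duration_i).
Compute total resource usage per time slot:
  t=0: active resources = [2, 1, 4], total = 7
  t=1: active resources = [2, 1, 2, 4], total = 9
  t=2: active resources = [2, 1, 2, 2], total = 7
  t=3: active resources = [2, 1, 2, 2], total = 7
  t=4: active resources = [1, 2, 2], total = 5
  t=5: active resources = [1, 2, 2], total = 5
  t=6: active resources = [2, 2], total = 4
  t=7: active resources = [2], total = 2
  t=8: active resources = [4], total = 4
  t=9: active resources = [4], total = 4
  t=10: active resources = [4], total = 4
  t=11: active resources = [4], total = 4
Peak resource demand = 9

9


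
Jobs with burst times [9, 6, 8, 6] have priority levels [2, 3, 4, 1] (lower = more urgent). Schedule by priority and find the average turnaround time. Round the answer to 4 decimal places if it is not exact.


Sort by priority (ascending = highest first):
Order: [(1, 6), (2, 9), (3, 6), (4, 8)]
Completion times:
  Priority 1, burst=6, C=6
  Priority 2, burst=9, C=15
  Priority 3, burst=6, C=21
  Priority 4, burst=8, C=29
Average turnaround = 71/4 = 17.75

17.75


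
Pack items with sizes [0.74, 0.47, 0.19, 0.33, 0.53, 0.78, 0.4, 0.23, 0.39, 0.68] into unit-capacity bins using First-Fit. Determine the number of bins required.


Place items sequentially using First-Fit:
  Item 0.74 -> new Bin 1
  Item 0.47 -> new Bin 2
  Item 0.19 -> Bin 1 (now 0.93)
  Item 0.33 -> Bin 2 (now 0.8)
  Item 0.53 -> new Bin 3
  Item 0.78 -> new Bin 4
  Item 0.4 -> Bin 3 (now 0.93)
  Item 0.23 -> new Bin 5
  Item 0.39 -> Bin 5 (now 0.62)
  Item 0.68 -> new Bin 6
Total bins used = 6

6


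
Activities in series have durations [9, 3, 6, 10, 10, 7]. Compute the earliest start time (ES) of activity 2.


Activity 2 starts after activities 1 through 1 complete.
Predecessor durations: [9]
ES = 9 = 9

9


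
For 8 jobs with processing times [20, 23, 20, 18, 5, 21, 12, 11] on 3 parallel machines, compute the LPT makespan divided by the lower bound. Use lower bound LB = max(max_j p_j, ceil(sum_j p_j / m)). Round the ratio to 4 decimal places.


LPT order: [23, 21, 20, 20, 18, 12, 11, 5]
Machine loads after assignment: [46, 44, 40]
LPT makespan = 46
Lower bound = max(max_job, ceil(total/3)) = max(23, 44) = 44
Ratio = 46 / 44 = 1.0455

1.0455


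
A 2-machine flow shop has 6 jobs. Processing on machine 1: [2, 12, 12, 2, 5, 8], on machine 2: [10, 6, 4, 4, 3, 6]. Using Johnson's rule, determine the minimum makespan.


Apply Johnson's rule:
  Group 1 (a <= b): [(1, 2, 10), (4, 2, 4)]
  Group 2 (a > b): [(2, 12, 6), (6, 8, 6), (3, 12, 4), (5, 5, 3)]
Optimal job order: [1, 4, 2, 6, 3, 5]
Schedule:
  Job 1: M1 done at 2, M2 done at 12
  Job 4: M1 done at 4, M2 done at 16
  Job 2: M1 done at 16, M2 done at 22
  Job 6: M1 done at 24, M2 done at 30
  Job 3: M1 done at 36, M2 done at 40
  Job 5: M1 done at 41, M2 done at 44
Makespan = 44

44


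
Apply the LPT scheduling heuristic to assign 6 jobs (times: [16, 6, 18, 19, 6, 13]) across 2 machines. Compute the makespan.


Sort jobs in decreasing order (LPT): [19, 18, 16, 13, 6, 6]
Assign each job to the least loaded machine:
  Machine 1: jobs [19, 13, 6], load = 38
  Machine 2: jobs [18, 16, 6], load = 40
Makespan = max load = 40

40


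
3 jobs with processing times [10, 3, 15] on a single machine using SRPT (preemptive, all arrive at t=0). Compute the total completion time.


Since all jobs arrive at t=0, SRPT equals SPT ordering.
SPT order: [3, 10, 15]
Completion times:
  Job 1: p=3, C=3
  Job 2: p=10, C=13
  Job 3: p=15, C=28
Total completion time = 3 + 13 + 28 = 44

44


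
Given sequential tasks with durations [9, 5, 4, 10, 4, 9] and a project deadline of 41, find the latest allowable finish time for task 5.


LF(activity 5) = deadline - sum of successor durations
Successors: activities 6 through 6 with durations [9]
Sum of successor durations = 9
LF = 41 - 9 = 32

32


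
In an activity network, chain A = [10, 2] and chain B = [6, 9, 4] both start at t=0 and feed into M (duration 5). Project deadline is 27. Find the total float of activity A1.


Forward pass: ES(A1) = sum of predecessors on chain A = 0
EF = ES + duration = 0 + 10 = 10
Backward pass: LF(M) = deadline = 27; LS(M) = 27 - 5 = 22
LF(A1) = LS(M) - sum(successors on chain A) = 22 - 2 = 20
LS = LF - duration = 20 - 10 = 10
Total float = LS - ES = 10 - 0 = 10

10


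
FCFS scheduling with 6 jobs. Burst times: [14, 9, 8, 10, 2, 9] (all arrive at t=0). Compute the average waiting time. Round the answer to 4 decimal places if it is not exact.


FCFS order (as given): [14, 9, 8, 10, 2, 9]
Waiting times:
  Job 1: wait = 0
  Job 2: wait = 14
  Job 3: wait = 23
  Job 4: wait = 31
  Job 5: wait = 41
  Job 6: wait = 43
Sum of waiting times = 152
Average waiting time = 152/6 = 25.3333

25.3333


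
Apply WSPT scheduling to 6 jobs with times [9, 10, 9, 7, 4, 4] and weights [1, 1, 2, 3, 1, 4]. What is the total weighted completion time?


Compute p/w ratios and sort ascending (WSPT): [(4, 4), (7, 3), (4, 1), (9, 2), (9, 1), (10, 1)]
Compute weighted completion times:
  Job (p=4,w=4): C=4, w*C=4*4=16
  Job (p=7,w=3): C=11, w*C=3*11=33
  Job (p=4,w=1): C=15, w*C=1*15=15
  Job (p=9,w=2): C=24, w*C=2*24=48
  Job (p=9,w=1): C=33, w*C=1*33=33
  Job (p=10,w=1): C=43, w*C=1*43=43
Total weighted completion time = 188

188


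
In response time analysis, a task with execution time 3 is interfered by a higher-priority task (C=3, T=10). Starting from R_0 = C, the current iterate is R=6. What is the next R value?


R_next = C + ceil(R_prev / T_hp) * C_hp
ceil(6 / 10) = ceil(0.6) = 1
Interference = 1 * 3 = 3
R_next = 3 + 3 = 6
R_next = R_prev, so the iteration has converged (response time = 6).

6


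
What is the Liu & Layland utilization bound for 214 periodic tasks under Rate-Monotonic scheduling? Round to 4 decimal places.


Compute 2^(1/214) = 1.0032442568
Subtract 1: 1.0032442568 - 1 = 0.0032442568
Multiply by n: 214 * 0.0032442568 = 0.6942709552
Round to 4 dp: 0.6943

0.6943


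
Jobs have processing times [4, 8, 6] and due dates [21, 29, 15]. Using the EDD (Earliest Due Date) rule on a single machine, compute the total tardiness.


Sort by due date (EDD order): [(6, 15), (4, 21), (8, 29)]
Compute completion times and tardiness:
  Job 1: p=6, d=15, C=6, tardiness=max(0,6-15)=0
  Job 2: p=4, d=21, C=10, tardiness=max(0,10-21)=0
  Job 3: p=8, d=29, C=18, tardiness=max(0,18-29)=0
Total tardiness = 0

0


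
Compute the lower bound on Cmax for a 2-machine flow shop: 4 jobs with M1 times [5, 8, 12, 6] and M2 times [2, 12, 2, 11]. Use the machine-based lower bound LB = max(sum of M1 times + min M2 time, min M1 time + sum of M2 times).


LB1 = sum(M1 times) + min(M2 times) = 31 + 2 = 33
LB2 = min(M1 times) + sum(M2 times) = 5 + 27 = 32
Lower bound = max(LB1, LB2) = max(33, 32) = 33

33


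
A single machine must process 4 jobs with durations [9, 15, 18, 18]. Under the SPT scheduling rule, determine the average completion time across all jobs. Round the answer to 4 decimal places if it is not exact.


Sort jobs by processing time (SPT order): [9, 15, 18, 18]
Compute completion times sequentially:
  Job 1: processing = 9, completes at 9
  Job 2: processing = 15, completes at 24
  Job 3: processing = 18, completes at 42
  Job 4: processing = 18, completes at 60
Sum of completion times = 135
Average completion time = 135/4 = 33.75

33.75


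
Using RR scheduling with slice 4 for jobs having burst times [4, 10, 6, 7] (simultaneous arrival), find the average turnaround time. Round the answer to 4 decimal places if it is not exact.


Time quantum = 4
Execution trace:
  J1 runs 4 units, time = 4
  J2 runs 4 units, time = 8
  J3 runs 4 units, time = 12
  J4 runs 4 units, time = 16
  J2 runs 4 units, time = 20
  J3 runs 2 units, time = 22
  J4 runs 3 units, time = 25
  J2 runs 2 units, time = 27
Finish times: [4, 27, 22, 25]
Average turnaround = 78/4 = 19.5

19.5


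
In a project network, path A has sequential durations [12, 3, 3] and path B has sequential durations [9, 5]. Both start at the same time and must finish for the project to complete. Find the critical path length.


Path A total = 12 + 3 + 3 = 18
Path B total = 9 + 5 = 14
Critical path = longest path = max(18, 14) = 18

18


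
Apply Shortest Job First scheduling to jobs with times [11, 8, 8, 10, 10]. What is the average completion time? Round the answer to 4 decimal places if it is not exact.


SJF order (ascending): [8, 8, 10, 10, 11]
Completion times:
  Job 1: burst=8, C=8
  Job 2: burst=8, C=16
  Job 3: burst=10, C=26
  Job 4: burst=10, C=36
  Job 5: burst=11, C=47
Average completion = 133/5 = 26.6

26.6


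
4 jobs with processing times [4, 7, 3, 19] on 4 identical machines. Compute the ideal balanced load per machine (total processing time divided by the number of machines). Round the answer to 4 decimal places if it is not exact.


Total processing time = 4 + 7 + 3 + 19 = 33
Number of machines = 4
Ideal balanced load = 33 / 4 = 8.25

8.25


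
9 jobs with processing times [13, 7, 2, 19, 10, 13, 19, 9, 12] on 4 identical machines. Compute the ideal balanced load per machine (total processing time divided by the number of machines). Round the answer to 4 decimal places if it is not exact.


Total processing time = 13 + 7 + 2 + 19 + 10 + 13 + 19 + 9 + 12 = 104
Number of machines = 4
Ideal balanced load = 104 / 4 = 26.0

26.0


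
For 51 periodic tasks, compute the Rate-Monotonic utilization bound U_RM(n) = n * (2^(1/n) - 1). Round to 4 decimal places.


Compute 2^(1/51) = 1.0136839003
Subtract 1: 1.0136839003 - 1 = 0.0136839003
Multiply by n: 51 * 0.0136839003 = 0.6978789153
Round to 4 dp: 0.6979

0.6979


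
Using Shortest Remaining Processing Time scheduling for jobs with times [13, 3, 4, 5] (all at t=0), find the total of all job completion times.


Since all jobs arrive at t=0, SRPT equals SPT ordering.
SPT order: [3, 4, 5, 13]
Completion times:
  Job 1: p=3, C=3
  Job 2: p=4, C=7
  Job 3: p=5, C=12
  Job 4: p=13, C=25
Total completion time = 3 + 7 + 12 + 25 = 47

47


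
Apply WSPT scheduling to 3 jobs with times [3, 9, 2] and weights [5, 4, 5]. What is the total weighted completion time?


Compute p/w ratios and sort ascending (WSPT): [(2, 5), (3, 5), (9, 4)]
Compute weighted completion times:
  Job (p=2,w=5): C=2, w*C=5*2=10
  Job (p=3,w=5): C=5, w*C=5*5=25
  Job (p=9,w=4): C=14, w*C=4*14=56
Total weighted completion time = 91

91


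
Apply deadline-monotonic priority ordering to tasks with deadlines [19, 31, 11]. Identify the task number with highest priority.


Sort tasks by relative deadline (ascending):
  Task 3: deadline = 11
  Task 1: deadline = 19
  Task 2: deadline = 31
Priority order (highest first): [3, 1, 2]
Highest priority task = 3

3


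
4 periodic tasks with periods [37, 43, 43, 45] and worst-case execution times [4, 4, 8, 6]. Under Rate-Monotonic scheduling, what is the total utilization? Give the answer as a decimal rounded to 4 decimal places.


Compute individual utilizations (exact fractions):
  Task 1: C/T = 4/37 (approx. 0.1081)
  Task 2: C/T = 4/43 (approx. 0.093)
  Task 3: C/T = 8/43 (approx. 0.186)
  Task 4: C/T = 6/45 = 2/15 (approx. 0.1333)
Total utilization U = 4/37 + 4/43 + 8/43 + 2/15 = 12422/23865
Rounded to 4 decimal places: U = 0.5205
RM (Liu & Layland) bound for 4 tasks = 0.756828; compare with U = 12422/23865 (approx. 0.520511)
U <= bound, so schedulable by RM sufficient condition.

0.5205


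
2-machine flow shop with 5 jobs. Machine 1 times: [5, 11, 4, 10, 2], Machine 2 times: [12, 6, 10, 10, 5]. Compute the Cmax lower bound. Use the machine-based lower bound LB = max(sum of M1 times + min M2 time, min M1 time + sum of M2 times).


LB1 = sum(M1 times) + min(M2 times) = 32 + 5 = 37
LB2 = min(M1 times) + sum(M2 times) = 2 + 43 = 45
Lower bound = max(LB1, LB2) = max(37, 45) = 45

45


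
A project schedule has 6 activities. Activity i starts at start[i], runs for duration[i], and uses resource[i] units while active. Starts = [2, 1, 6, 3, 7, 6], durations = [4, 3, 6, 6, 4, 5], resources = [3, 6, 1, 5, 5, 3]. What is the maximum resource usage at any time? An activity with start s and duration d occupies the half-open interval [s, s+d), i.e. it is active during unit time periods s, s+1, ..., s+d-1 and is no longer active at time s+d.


Each activity i is active on [start_i, start_i + duration_i).
Compute total resource usage per time slot:
  t=0: active resources = [], total = 0
  t=1: active resources = [6], total = 6
  t=2: active resources = [3, 6], total = 9
  t=3: active resources = [3, 6, 5], total = 14
  t=4: active resources = [3, 5], total = 8
  t=5: active resources = [3, 5], total = 8
  t=6: active resources = [1, 5, 3], total = 9
  t=7: active resources = [1, 5, 5, 3], total = 14
  t=8: active resources = [1, 5, 5, 3], total = 14
  t=9: active resources = [1, 5, 3], total = 9
  t=10: active resources = [1, 5, 3], total = 9
  t=11: active resources = [1], total = 1
Peak resource demand = 14

14


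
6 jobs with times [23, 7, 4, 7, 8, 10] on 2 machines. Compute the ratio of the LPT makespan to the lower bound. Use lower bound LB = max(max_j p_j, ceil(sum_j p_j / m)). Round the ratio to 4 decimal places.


LPT order: [23, 10, 8, 7, 7, 4]
Machine loads after assignment: [30, 29]
LPT makespan = 30
Lower bound = max(max_job, ceil(total/2)) = max(23, 30) = 30
Ratio = 30 / 30 = 1.0

1.0


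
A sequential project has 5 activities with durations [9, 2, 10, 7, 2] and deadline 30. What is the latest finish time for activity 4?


LF(activity 4) = deadline - sum of successor durations
Successors: activities 5 through 5 with durations [2]
Sum of successor durations = 2
LF = 30 - 2 = 28

28


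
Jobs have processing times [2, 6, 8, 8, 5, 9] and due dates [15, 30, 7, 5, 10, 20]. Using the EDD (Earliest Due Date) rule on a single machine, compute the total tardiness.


Sort by due date (EDD order): [(8, 5), (8, 7), (5, 10), (2, 15), (9, 20), (6, 30)]
Compute completion times and tardiness:
  Job 1: p=8, d=5, C=8, tardiness=max(0,8-5)=3
  Job 2: p=8, d=7, C=16, tardiness=max(0,16-7)=9
  Job 3: p=5, d=10, C=21, tardiness=max(0,21-10)=11
  Job 4: p=2, d=15, C=23, tardiness=max(0,23-15)=8
  Job 5: p=9, d=20, C=32, tardiness=max(0,32-20)=12
  Job 6: p=6, d=30, C=38, tardiness=max(0,38-30)=8
Total tardiness = 51

51


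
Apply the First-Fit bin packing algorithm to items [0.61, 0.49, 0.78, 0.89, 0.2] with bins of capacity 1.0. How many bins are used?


Place items sequentially using First-Fit:
  Item 0.61 -> new Bin 1
  Item 0.49 -> new Bin 2
  Item 0.78 -> new Bin 3
  Item 0.89 -> new Bin 4
  Item 0.2 -> Bin 1 (now 0.81)
Total bins used = 4

4


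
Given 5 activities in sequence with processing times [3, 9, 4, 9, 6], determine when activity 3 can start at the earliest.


Activity 3 starts after activities 1 through 2 complete.
Predecessor durations: [3, 9]
ES = 3 + 9 = 12

12


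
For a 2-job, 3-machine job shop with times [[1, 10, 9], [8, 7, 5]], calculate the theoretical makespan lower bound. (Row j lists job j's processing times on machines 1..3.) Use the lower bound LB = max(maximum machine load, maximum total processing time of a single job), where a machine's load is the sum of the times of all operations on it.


Machine loads:
  Machine 1: 1 + 8 = 9
  Machine 2: 10 + 7 = 17
  Machine 3: 9 + 5 = 14
Max machine load = 17
Job totals:
  Job 1: 20
  Job 2: 20
Max job total = 20
Lower bound = max(17, 20) = 20

20


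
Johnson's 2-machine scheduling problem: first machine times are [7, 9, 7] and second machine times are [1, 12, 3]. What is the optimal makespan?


Apply Johnson's rule:
  Group 1 (a <= b): [(2, 9, 12)]
  Group 2 (a > b): [(3, 7, 3), (1, 7, 1)]
Optimal job order: [2, 3, 1]
Schedule:
  Job 2: M1 done at 9, M2 done at 21
  Job 3: M1 done at 16, M2 done at 24
  Job 1: M1 done at 23, M2 done at 25
Makespan = 25

25


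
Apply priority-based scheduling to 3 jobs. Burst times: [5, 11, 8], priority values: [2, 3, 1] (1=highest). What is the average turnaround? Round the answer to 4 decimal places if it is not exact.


Sort by priority (ascending = highest first):
Order: [(1, 8), (2, 5), (3, 11)]
Completion times:
  Priority 1, burst=8, C=8
  Priority 2, burst=5, C=13
  Priority 3, burst=11, C=24
Average turnaround = 45/3 = 15.0

15.0


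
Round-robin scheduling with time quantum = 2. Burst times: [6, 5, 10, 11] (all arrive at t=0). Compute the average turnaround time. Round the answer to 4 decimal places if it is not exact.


Time quantum = 2
Execution trace:
  J1 runs 2 units, time = 2
  J2 runs 2 units, time = 4
  J3 runs 2 units, time = 6
  J4 runs 2 units, time = 8
  J1 runs 2 units, time = 10
  J2 runs 2 units, time = 12
  J3 runs 2 units, time = 14
  J4 runs 2 units, time = 16
  J1 runs 2 units, time = 18
  J2 runs 1 units, time = 19
  J3 runs 2 units, time = 21
  J4 runs 2 units, time = 23
  J3 runs 2 units, time = 25
  J4 runs 2 units, time = 27
  J3 runs 2 units, time = 29
  J4 runs 2 units, time = 31
  J4 runs 1 units, time = 32
Finish times: [18, 19, 29, 32]
Average turnaround = 98/4 = 24.5

24.5


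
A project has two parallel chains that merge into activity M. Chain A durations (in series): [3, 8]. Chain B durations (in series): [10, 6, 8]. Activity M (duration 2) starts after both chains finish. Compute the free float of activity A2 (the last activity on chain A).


ES(A2) = sum of predecessors on chain A = 3
EF(A2) = ES + duration = 3 + 8 = 11
Successor of A2 is M. ES(M) = max(sum(A), sum(B)) = max(11, 24) = 24
Free float = ES(successor) - EF(current) = 24 - 11 = 13

13


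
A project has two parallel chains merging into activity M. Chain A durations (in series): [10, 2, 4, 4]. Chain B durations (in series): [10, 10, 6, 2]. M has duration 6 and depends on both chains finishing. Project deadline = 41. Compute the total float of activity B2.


Forward pass: ES(B2) = sum of predecessors on chain B = 10
EF = ES + duration = 10 + 10 = 20
Backward pass: LF(M) = deadline = 41; LS(M) = 41 - 6 = 35
LF(B2) = LS(M) - sum(successors on chain B) = 35 - 8 = 27
LS = LF - duration = 27 - 10 = 17
Total float = LS - ES = 17 - 10 = 7

7


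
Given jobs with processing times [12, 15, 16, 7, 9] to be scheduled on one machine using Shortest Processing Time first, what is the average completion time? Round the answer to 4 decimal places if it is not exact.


Sort jobs by processing time (SPT order): [7, 9, 12, 15, 16]
Compute completion times sequentially:
  Job 1: processing = 7, completes at 7
  Job 2: processing = 9, completes at 16
  Job 3: processing = 12, completes at 28
  Job 4: processing = 15, completes at 43
  Job 5: processing = 16, completes at 59
Sum of completion times = 153
Average completion time = 153/5 = 30.6

30.6


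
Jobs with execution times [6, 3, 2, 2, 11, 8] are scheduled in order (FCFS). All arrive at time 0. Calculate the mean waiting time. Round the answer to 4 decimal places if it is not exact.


FCFS order (as given): [6, 3, 2, 2, 11, 8]
Waiting times:
  Job 1: wait = 0
  Job 2: wait = 6
  Job 3: wait = 9
  Job 4: wait = 11
  Job 5: wait = 13
  Job 6: wait = 24
Sum of waiting times = 63
Average waiting time = 63/6 = 10.5

10.5


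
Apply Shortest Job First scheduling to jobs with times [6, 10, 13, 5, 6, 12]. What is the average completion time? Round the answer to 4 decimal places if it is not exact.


SJF order (ascending): [5, 6, 6, 10, 12, 13]
Completion times:
  Job 1: burst=5, C=5
  Job 2: burst=6, C=11
  Job 3: burst=6, C=17
  Job 4: burst=10, C=27
  Job 5: burst=12, C=39
  Job 6: burst=13, C=52
Average completion = 151/6 = 25.1667

25.1667


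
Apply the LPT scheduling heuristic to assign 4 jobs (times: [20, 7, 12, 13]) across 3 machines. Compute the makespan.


Sort jobs in decreasing order (LPT): [20, 13, 12, 7]
Assign each job to the least loaded machine:
  Machine 1: jobs [20], load = 20
  Machine 2: jobs [13], load = 13
  Machine 3: jobs [12, 7], load = 19
Makespan = max load = 20

20


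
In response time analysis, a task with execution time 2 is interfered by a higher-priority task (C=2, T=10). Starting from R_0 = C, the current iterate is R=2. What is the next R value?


R_next = C + ceil(R_prev / T_hp) * C_hp
ceil(2 / 10) = ceil(0.2) = 1
Interference = 1 * 2 = 2
R_next = 2 + 2 = 4

4


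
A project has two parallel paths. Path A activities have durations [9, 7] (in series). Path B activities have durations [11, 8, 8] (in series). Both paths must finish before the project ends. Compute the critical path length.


Path A total = 9 + 7 = 16
Path B total = 11 + 8 + 8 = 27
Critical path = longest path = max(16, 27) = 27

27


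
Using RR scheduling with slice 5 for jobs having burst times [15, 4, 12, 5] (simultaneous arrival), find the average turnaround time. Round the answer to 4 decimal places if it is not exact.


Time quantum = 5
Execution trace:
  J1 runs 5 units, time = 5
  J2 runs 4 units, time = 9
  J3 runs 5 units, time = 14
  J4 runs 5 units, time = 19
  J1 runs 5 units, time = 24
  J3 runs 5 units, time = 29
  J1 runs 5 units, time = 34
  J3 runs 2 units, time = 36
Finish times: [34, 9, 36, 19]
Average turnaround = 98/4 = 24.5

24.5


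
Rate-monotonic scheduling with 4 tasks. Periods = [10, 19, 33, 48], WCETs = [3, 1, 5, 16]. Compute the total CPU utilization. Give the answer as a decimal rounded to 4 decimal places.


Compute individual utilizations (exact fractions):
  Task 1: C/T = 3/10 (approx. 0.3)
  Task 2: C/T = 1/19 (approx. 0.0526)
  Task 3: C/T = 5/33 (approx. 0.1515)
  Task 4: C/T = 16/48 = 1/3 (approx. 0.3333)
Total utilization U = 3/10 + 1/19 + 5/33 + 1/3 = 5251/6270
Rounded to 4 decimal places: U = 0.8375
RM (Liu & Layland) bound for 4 tasks = 0.756828; compare with U = 5251/6270 (approx. 0.837480)
bound < U <= 1, so the RM sufficient condition is not met (inconclusive; an exact test such as response-time analysis is needed).

0.8375


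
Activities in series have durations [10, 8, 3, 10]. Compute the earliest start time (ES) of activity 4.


Activity 4 starts after activities 1 through 3 complete.
Predecessor durations: [10, 8, 3]
ES = 10 + 8 + 3 = 21

21


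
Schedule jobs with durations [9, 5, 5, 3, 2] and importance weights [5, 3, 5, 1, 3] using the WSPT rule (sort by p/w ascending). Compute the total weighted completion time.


Compute p/w ratios and sort ascending (WSPT): [(2, 3), (5, 5), (5, 3), (9, 5), (3, 1)]
Compute weighted completion times:
  Job (p=2,w=3): C=2, w*C=3*2=6
  Job (p=5,w=5): C=7, w*C=5*7=35
  Job (p=5,w=3): C=12, w*C=3*12=36
  Job (p=9,w=5): C=21, w*C=5*21=105
  Job (p=3,w=1): C=24, w*C=1*24=24
Total weighted completion time = 206

206


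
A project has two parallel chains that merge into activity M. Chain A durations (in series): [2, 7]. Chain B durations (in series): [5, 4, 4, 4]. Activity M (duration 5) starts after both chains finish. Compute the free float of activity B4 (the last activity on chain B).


ES(B4) = sum of predecessors on chain B = 13
EF(B4) = ES + duration = 13 + 4 = 17
Successor of B4 is M. ES(M) = max(sum(A), sum(B)) = max(9, 17) = 17
Free float = ES(successor) - EF(current) = 17 - 17 = 0

0


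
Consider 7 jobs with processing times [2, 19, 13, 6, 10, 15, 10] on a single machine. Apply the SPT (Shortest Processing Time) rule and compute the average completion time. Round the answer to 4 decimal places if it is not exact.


Sort jobs by processing time (SPT order): [2, 6, 10, 10, 13, 15, 19]
Compute completion times sequentially:
  Job 1: processing = 2, completes at 2
  Job 2: processing = 6, completes at 8
  Job 3: processing = 10, completes at 18
  Job 4: processing = 10, completes at 28
  Job 5: processing = 13, completes at 41
  Job 6: processing = 15, completes at 56
  Job 7: processing = 19, completes at 75
Sum of completion times = 228
Average completion time = 228/7 = 32.5714

32.5714


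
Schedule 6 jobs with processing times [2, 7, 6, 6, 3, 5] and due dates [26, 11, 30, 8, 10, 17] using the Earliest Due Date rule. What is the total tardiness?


Sort by due date (EDD order): [(6, 8), (3, 10), (7, 11), (5, 17), (2, 26), (6, 30)]
Compute completion times and tardiness:
  Job 1: p=6, d=8, C=6, tardiness=max(0,6-8)=0
  Job 2: p=3, d=10, C=9, tardiness=max(0,9-10)=0
  Job 3: p=7, d=11, C=16, tardiness=max(0,16-11)=5
  Job 4: p=5, d=17, C=21, tardiness=max(0,21-17)=4
  Job 5: p=2, d=26, C=23, tardiness=max(0,23-26)=0
  Job 6: p=6, d=30, C=29, tardiness=max(0,29-30)=0
Total tardiness = 9

9


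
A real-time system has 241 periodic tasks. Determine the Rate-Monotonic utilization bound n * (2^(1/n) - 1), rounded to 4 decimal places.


Compute 2^(1/241) = 1.0028802694
Subtract 1: 1.0028802694 - 1 = 0.0028802694
Multiply by n: 241 * 0.0028802694 = 0.6941449254
Round to 4 dp: 0.6941

0.6941


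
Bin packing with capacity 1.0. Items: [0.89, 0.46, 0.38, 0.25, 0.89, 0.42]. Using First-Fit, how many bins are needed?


Place items sequentially using First-Fit:
  Item 0.89 -> new Bin 1
  Item 0.46 -> new Bin 2
  Item 0.38 -> Bin 2 (now 0.84)
  Item 0.25 -> new Bin 3
  Item 0.89 -> new Bin 4
  Item 0.42 -> Bin 3 (now 0.67)
Total bins used = 4

4


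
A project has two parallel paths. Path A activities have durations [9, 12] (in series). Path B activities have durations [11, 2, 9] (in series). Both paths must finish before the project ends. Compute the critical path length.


Path A total = 9 + 12 = 21
Path B total = 11 + 2 + 9 = 22
Critical path = longest path = max(21, 22) = 22

22


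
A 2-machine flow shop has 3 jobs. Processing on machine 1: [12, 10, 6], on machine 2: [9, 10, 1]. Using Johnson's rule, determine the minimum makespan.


Apply Johnson's rule:
  Group 1 (a <= b): [(2, 10, 10)]
  Group 2 (a > b): [(1, 12, 9), (3, 6, 1)]
Optimal job order: [2, 1, 3]
Schedule:
  Job 2: M1 done at 10, M2 done at 20
  Job 1: M1 done at 22, M2 done at 31
  Job 3: M1 done at 28, M2 done at 32
Makespan = 32

32


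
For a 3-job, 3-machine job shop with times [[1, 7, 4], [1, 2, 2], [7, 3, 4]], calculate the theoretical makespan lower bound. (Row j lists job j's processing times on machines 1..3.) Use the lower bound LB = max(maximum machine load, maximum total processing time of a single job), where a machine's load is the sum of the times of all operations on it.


Machine loads:
  Machine 1: 1 + 1 + 7 = 9
  Machine 2: 7 + 2 + 3 = 12
  Machine 3: 4 + 2 + 4 = 10
Max machine load = 12
Job totals:
  Job 1: 12
  Job 2: 5
  Job 3: 14
Max job total = 14
Lower bound = max(12, 14) = 14

14


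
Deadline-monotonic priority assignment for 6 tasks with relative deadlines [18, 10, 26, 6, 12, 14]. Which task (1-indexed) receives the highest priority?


Sort tasks by relative deadline (ascending):
  Task 4: deadline = 6
  Task 2: deadline = 10
  Task 5: deadline = 12
  Task 6: deadline = 14
  Task 1: deadline = 18
  Task 3: deadline = 26
Priority order (highest first): [4, 2, 5, 6, 1, 3]
Highest priority task = 4

4


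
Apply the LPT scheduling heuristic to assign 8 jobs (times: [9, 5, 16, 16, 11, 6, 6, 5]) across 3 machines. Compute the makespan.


Sort jobs in decreasing order (LPT): [16, 16, 11, 9, 6, 6, 5, 5]
Assign each job to the least loaded machine:
  Machine 1: jobs [16, 6, 5], load = 27
  Machine 2: jobs [16, 6], load = 22
  Machine 3: jobs [11, 9, 5], load = 25
Makespan = max load = 27

27


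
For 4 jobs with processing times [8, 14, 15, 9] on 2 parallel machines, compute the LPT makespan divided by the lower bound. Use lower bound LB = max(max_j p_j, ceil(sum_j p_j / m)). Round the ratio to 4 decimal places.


LPT order: [15, 14, 9, 8]
Machine loads after assignment: [23, 23]
LPT makespan = 23
Lower bound = max(max_job, ceil(total/2)) = max(15, 23) = 23
Ratio = 23 / 23 = 1.0

1.0


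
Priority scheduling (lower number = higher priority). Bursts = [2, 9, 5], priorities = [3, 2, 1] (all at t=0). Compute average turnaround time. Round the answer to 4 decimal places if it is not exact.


Sort by priority (ascending = highest first):
Order: [(1, 5), (2, 9), (3, 2)]
Completion times:
  Priority 1, burst=5, C=5
  Priority 2, burst=9, C=14
  Priority 3, burst=2, C=16
Average turnaround = 35/3 = 11.6667

11.6667


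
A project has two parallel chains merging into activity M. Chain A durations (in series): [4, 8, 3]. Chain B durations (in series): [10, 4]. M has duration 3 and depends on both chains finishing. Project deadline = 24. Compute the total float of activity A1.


Forward pass: ES(A1) = sum of predecessors on chain A = 0
EF = ES + duration = 0 + 4 = 4
Backward pass: LF(M) = deadline = 24; LS(M) = 24 - 3 = 21
LF(A1) = LS(M) - sum(successors on chain A) = 21 - 11 = 10
LS = LF - duration = 10 - 4 = 6
Total float = LS - ES = 6 - 0 = 6

6


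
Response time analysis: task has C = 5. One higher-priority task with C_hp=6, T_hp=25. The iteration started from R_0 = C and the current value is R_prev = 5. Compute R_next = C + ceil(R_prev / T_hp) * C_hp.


R_next = C + ceil(R_prev / T_hp) * C_hp
ceil(5 / 25) = ceil(0.2) = 1
Interference = 1 * 6 = 6
R_next = 5 + 6 = 11

11


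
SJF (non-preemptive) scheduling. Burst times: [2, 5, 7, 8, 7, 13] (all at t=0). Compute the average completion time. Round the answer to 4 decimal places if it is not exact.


SJF order (ascending): [2, 5, 7, 7, 8, 13]
Completion times:
  Job 1: burst=2, C=2
  Job 2: burst=5, C=7
  Job 3: burst=7, C=14
  Job 4: burst=7, C=21
  Job 5: burst=8, C=29
  Job 6: burst=13, C=42
Average completion = 115/6 = 19.1667

19.1667


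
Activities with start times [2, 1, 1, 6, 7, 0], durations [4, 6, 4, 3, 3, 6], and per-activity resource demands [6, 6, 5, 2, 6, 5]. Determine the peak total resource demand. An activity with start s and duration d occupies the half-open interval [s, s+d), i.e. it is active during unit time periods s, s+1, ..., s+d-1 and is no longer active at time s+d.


Each activity i is active on [start_i, start_i + duration_i).
Compute total resource usage per time slot:
  t=0: active resources = [5], total = 5
  t=1: active resources = [6, 5, 5], total = 16
  t=2: active resources = [6, 6, 5, 5], total = 22
  t=3: active resources = [6, 6, 5, 5], total = 22
  t=4: active resources = [6, 6, 5, 5], total = 22
  t=5: active resources = [6, 6, 5], total = 17
  t=6: active resources = [6, 2], total = 8
  t=7: active resources = [2, 6], total = 8
  t=8: active resources = [2, 6], total = 8
  t=9: active resources = [6], total = 6
Peak resource demand = 22

22


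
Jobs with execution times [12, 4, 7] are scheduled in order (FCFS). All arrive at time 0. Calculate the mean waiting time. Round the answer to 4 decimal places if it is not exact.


FCFS order (as given): [12, 4, 7]
Waiting times:
  Job 1: wait = 0
  Job 2: wait = 12
  Job 3: wait = 16
Sum of waiting times = 28
Average waiting time = 28/3 = 9.3333

9.3333


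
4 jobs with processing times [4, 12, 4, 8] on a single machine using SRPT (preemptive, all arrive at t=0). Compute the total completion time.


Since all jobs arrive at t=0, SRPT equals SPT ordering.
SPT order: [4, 4, 8, 12]
Completion times:
  Job 1: p=4, C=4
  Job 2: p=4, C=8
  Job 3: p=8, C=16
  Job 4: p=12, C=28
Total completion time = 4 + 8 + 16 + 28 = 56

56


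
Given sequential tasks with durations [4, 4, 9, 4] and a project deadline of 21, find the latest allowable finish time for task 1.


LF(activity 1) = deadline - sum of successor durations
Successors: activities 2 through 4 with durations [4, 9, 4]
Sum of successor durations = 17
LF = 21 - 17 = 4

4


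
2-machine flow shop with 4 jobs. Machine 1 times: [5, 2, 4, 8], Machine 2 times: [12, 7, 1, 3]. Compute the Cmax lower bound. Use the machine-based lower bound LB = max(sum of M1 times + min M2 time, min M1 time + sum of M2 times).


LB1 = sum(M1 times) + min(M2 times) = 19 + 1 = 20
LB2 = min(M1 times) + sum(M2 times) = 2 + 23 = 25
Lower bound = max(LB1, LB2) = max(20, 25) = 25

25


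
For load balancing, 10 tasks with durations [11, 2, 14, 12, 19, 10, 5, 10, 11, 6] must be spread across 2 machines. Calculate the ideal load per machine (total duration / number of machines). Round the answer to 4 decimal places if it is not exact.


Total processing time = 11 + 2 + 14 + 12 + 19 + 10 + 5 + 10 + 11 + 6 = 100
Number of machines = 2
Ideal balanced load = 100 / 2 = 50.0

50.0


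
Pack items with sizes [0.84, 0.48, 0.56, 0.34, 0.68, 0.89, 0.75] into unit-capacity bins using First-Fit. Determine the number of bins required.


Place items sequentially using First-Fit:
  Item 0.84 -> new Bin 1
  Item 0.48 -> new Bin 2
  Item 0.56 -> new Bin 3
  Item 0.34 -> Bin 2 (now 0.82)
  Item 0.68 -> new Bin 4
  Item 0.89 -> new Bin 5
  Item 0.75 -> new Bin 6
Total bins used = 6

6


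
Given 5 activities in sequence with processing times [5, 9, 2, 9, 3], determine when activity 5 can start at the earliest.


Activity 5 starts after activities 1 through 4 complete.
Predecessor durations: [5, 9, 2, 9]
ES = 5 + 9 + 2 + 9 = 25

25


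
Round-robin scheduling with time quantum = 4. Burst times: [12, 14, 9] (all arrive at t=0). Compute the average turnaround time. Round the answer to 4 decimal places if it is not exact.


Time quantum = 4
Execution trace:
  J1 runs 4 units, time = 4
  J2 runs 4 units, time = 8
  J3 runs 4 units, time = 12
  J1 runs 4 units, time = 16
  J2 runs 4 units, time = 20
  J3 runs 4 units, time = 24
  J1 runs 4 units, time = 28
  J2 runs 4 units, time = 32
  J3 runs 1 units, time = 33
  J2 runs 2 units, time = 35
Finish times: [28, 35, 33]
Average turnaround = 96/3 = 32.0

32.0


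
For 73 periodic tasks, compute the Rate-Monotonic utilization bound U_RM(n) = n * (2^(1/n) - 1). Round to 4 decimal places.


Compute 2^(1/73) = 1.0095403890
Subtract 1: 1.0095403890 - 1 = 0.0095403890
Multiply by n: 73 * 0.0095403890 = 0.6964483970
Round to 4 dp: 0.6964

0.6964


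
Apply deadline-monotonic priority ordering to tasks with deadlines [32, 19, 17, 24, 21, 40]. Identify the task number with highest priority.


Sort tasks by relative deadline (ascending):
  Task 3: deadline = 17
  Task 2: deadline = 19
  Task 5: deadline = 21
  Task 4: deadline = 24
  Task 1: deadline = 32
  Task 6: deadline = 40
Priority order (highest first): [3, 2, 5, 4, 1, 6]
Highest priority task = 3

3


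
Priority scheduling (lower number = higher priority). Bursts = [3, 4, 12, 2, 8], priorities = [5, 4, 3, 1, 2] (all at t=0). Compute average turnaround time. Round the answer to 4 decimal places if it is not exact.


Sort by priority (ascending = highest first):
Order: [(1, 2), (2, 8), (3, 12), (4, 4), (5, 3)]
Completion times:
  Priority 1, burst=2, C=2
  Priority 2, burst=8, C=10
  Priority 3, burst=12, C=22
  Priority 4, burst=4, C=26
  Priority 5, burst=3, C=29
Average turnaround = 89/5 = 17.8

17.8


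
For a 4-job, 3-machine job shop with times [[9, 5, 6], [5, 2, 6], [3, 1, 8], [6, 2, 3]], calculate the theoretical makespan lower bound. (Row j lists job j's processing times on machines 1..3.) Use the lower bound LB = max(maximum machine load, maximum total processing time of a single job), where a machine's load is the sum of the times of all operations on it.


Machine loads:
  Machine 1: 9 + 5 + 3 + 6 = 23
  Machine 2: 5 + 2 + 1 + 2 = 10
  Machine 3: 6 + 6 + 8 + 3 = 23
Max machine load = 23
Job totals:
  Job 1: 20
  Job 2: 13
  Job 3: 12
  Job 4: 11
Max job total = 20
Lower bound = max(23, 20) = 23

23


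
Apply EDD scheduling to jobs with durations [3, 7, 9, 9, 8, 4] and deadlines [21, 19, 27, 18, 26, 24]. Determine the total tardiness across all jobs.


Sort by due date (EDD order): [(9, 18), (7, 19), (3, 21), (4, 24), (8, 26), (9, 27)]
Compute completion times and tardiness:
  Job 1: p=9, d=18, C=9, tardiness=max(0,9-18)=0
  Job 2: p=7, d=19, C=16, tardiness=max(0,16-19)=0
  Job 3: p=3, d=21, C=19, tardiness=max(0,19-21)=0
  Job 4: p=4, d=24, C=23, tardiness=max(0,23-24)=0
  Job 5: p=8, d=26, C=31, tardiness=max(0,31-26)=5
  Job 6: p=9, d=27, C=40, tardiness=max(0,40-27)=13
Total tardiness = 18

18


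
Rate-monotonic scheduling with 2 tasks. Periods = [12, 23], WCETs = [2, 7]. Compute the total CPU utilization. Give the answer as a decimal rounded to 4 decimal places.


Compute individual utilizations (exact fractions):
  Task 1: C/T = 2/12 = 1/6 (approx. 0.1667)
  Task 2: C/T = 7/23 (approx. 0.3043)
Total utilization U = 1/6 + 7/23 = 65/138
Rounded to 4 decimal places: U = 0.4710
RM (Liu & Layland) bound for 2 tasks = 0.828427; compare with U = 65/138 (approx. 0.471014)
U <= bound, so schedulable by RM sufficient condition.

0.4710


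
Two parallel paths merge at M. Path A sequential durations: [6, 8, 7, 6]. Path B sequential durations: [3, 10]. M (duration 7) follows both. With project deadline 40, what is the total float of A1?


Forward pass: ES(A1) = sum of predecessors on chain A = 0
EF = ES + duration = 0 + 6 = 6
Backward pass: LF(M) = deadline = 40; LS(M) = 40 - 7 = 33
LF(A1) = LS(M) - sum(successors on chain A) = 33 - 21 = 12
LS = LF - duration = 12 - 6 = 6
Total float = LS - ES = 6 - 0 = 6

6


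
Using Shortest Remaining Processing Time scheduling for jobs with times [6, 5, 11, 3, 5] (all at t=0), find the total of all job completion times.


Since all jobs arrive at t=0, SRPT equals SPT ordering.
SPT order: [3, 5, 5, 6, 11]
Completion times:
  Job 1: p=3, C=3
  Job 2: p=5, C=8
  Job 3: p=5, C=13
  Job 4: p=6, C=19
  Job 5: p=11, C=30
Total completion time = 3 + 8 + 13 + 19 + 30 = 73

73


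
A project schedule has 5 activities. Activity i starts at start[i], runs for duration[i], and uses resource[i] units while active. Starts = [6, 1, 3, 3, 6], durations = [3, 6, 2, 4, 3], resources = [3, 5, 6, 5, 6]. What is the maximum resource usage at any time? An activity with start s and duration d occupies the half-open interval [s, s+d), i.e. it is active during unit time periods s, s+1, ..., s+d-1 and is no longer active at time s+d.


Each activity i is active on [start_i, start_i + duration_i).
Compute total resource usage per time slot:
  t=0: active resources = [], total = 0
  t=1: active resources = [5], total = 5
  t=2: active resources = [5], total = 5
  t=3: active resources = [5, 6, 5], total = 16
  t=4: active resources = [5, 6, 5], total = 16
  t=5: active resources = [5, 5], total = 10
  t=6: active resources = [3, 5, 5, 6], total = 19
  t=7: active resources = [3, 6], total = 9
  t=8: active resources = [3, 6], total = 9
Peak resource demand = 19

19
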